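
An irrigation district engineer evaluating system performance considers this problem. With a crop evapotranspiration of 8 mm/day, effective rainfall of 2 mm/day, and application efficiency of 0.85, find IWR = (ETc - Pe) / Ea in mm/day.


IWR = (ETc - Pe) / Ea
    = (8 - 2) / 0.85
    = 6 / 0.85
    = 7.06 mm/day


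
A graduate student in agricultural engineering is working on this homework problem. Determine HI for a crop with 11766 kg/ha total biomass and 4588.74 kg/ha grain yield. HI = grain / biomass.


HI = grain_yield / biomass
   = 4588.74 / 11766
   = 0.39


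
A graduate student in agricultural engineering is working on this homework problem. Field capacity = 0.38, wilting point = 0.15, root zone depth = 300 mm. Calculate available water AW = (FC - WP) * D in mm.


AW = (FC - WP) * D
   = (0.38 - 0.15) * 300
   = 0.23 * 300
   = 69 mm


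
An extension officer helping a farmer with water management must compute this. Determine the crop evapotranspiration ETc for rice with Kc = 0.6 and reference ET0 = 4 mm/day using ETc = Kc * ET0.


ETc = Kc * ET0
    = 0.6 * 4
    = 2.40 mm/day


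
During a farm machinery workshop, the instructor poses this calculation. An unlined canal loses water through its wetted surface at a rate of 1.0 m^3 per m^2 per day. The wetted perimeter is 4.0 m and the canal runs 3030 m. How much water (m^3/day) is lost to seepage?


S = C * P * L
  = 1.0 * 4.0 * 3030
  = 12120 m^3/day


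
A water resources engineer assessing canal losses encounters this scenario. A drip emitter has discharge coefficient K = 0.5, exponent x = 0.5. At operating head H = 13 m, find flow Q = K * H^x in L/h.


Q = K * H^x
  = 0.5 * 13^0.5
  = 0.5 * 3.6056
  = 1.80 L/h


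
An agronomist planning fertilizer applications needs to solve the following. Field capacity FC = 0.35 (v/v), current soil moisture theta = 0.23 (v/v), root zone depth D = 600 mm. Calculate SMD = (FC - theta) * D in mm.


SMD = (FC - theta) * D
    = (0.35 - 0.23) * 600
    = 0.120 * 600
    = 72 mm


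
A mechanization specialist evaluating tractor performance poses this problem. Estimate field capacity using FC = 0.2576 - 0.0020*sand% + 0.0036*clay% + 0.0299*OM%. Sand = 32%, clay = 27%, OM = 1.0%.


FC = 0.2576 - 0.0020*32 + 0.0036*27 + 0.0299*1.0
   = 0.2576 - 0.0640 + 0.0972 + 0.0299
   = 0.3207


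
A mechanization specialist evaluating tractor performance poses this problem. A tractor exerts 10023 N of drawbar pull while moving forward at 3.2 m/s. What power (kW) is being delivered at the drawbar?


P = F * v / 1000
  = 10023 * 3.2 / 1000
  = 32073.60 / 1000
  = 32.07 kW


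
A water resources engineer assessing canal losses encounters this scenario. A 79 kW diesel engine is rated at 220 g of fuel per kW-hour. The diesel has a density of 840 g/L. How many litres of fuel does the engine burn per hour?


FC = P * BSFC / rho_fuel
   = 79 * 220 / 840
   = 17380 / 840
   = 20.69 L/h


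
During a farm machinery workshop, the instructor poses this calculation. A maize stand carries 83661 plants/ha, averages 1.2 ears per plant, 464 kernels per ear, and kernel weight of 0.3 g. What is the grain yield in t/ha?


Y = density * ears * kernels * kw
  = 83661 * 1.2 * 464 * 0.3 g/ha
  = 13974733.44 g/ha
  = 13974.73 kg/ha = 13.97 t/ha


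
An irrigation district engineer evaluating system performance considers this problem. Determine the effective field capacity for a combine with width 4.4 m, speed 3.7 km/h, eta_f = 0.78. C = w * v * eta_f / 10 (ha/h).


C = w * v * eta_f / 10
  = 4.4 * 3.7 * 0.78 / 10
  = 12.70 / 10
  = 1.27 ha/h


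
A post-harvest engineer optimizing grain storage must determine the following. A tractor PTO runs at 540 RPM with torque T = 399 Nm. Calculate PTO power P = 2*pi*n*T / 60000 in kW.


P = 2*pi*n*T / 60000
  = 2*pi * 540 * 399 / 60000
  = 1353775.11 / 60000
  = 22.56 kW


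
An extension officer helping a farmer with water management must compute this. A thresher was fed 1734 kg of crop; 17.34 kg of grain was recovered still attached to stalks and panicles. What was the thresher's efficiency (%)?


eta = (total - unthreshed) / total * 100
    = (1734 - 17.34) / 1734 * 100
    = 1716.66 / 1734 * 100
    = 99%


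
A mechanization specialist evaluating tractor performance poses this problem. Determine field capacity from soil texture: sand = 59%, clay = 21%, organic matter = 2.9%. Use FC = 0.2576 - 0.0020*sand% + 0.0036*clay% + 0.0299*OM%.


FC = 0.2576 - 0.0020*59 + 0.0036*21 + 0.0299*2.9
   = 0.2576 - 0.1180 + 0.0756 + 0.0867
   = 0.3019


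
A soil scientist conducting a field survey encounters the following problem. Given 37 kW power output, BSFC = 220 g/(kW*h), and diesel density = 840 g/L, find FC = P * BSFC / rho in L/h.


FC = P * BSFC / rho_fuel
   = 37 * 220 / 840
   = 8140 / 840
   = 9.69 L/h


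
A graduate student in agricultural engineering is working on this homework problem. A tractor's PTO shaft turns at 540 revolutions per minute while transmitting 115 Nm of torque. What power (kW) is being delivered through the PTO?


P = 2*pi*n*T / 60000
  = 2*pi * 540 * 115 / 60000
  = 390185.81 / 60000
  = 6.50 kW


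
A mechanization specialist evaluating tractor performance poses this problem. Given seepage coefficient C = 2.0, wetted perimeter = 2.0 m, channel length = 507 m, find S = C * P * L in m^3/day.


S = C * P * L
  = 2.0 * 2.0 * 507
  = 2028 m^3/day


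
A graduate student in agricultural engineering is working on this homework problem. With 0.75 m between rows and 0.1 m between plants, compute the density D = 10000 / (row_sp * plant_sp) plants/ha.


D = 10000 / (row_sp * plant_sp)
  = 10000 / (0.75 * 0.1)
  = 10000 / 0.0750
  = 133333.33 plants/ha


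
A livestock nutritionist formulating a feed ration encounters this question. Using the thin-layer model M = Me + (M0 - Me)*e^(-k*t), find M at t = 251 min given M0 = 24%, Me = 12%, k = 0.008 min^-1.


M = Me + (M0 - Me) * e^(-k*t)
  = 12 + (24 - 12) * e^(-0.008*251)
  = 12 + 12 * e^(-2.008)
  = 12 + 12 * 0.13426
  = 12 + 1.6111
  = 13.61%


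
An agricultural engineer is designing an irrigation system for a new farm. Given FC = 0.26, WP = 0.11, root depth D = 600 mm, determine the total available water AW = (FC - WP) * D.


AW = (FC - WP) * D
   = (0.26 - 0.11) * 600
   = 0.15 * 600
   = 90 mm


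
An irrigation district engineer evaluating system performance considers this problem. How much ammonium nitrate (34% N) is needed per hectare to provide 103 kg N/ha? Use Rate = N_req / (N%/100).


Rate = N_required / (N_content / 100)
     = 103 / (34 / 100)
     = 103 / 0.34
     = 302.94 kg/ha


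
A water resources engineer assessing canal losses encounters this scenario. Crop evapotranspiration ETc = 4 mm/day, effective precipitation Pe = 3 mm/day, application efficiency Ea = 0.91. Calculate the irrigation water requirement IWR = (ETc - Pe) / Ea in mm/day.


IWR = (ETc - Pe) / Ea
    = (4 - 3) / 0.91
    = 1 / 0.91
    = 1.10 mm/day


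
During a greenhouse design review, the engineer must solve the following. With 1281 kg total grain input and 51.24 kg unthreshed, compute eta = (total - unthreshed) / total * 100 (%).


eta = (total - unthreshed) / total * 100
    = (1281 - 51.24) / 1281 * 100
    = 1229.76 / 1281 * 100
    = 96%


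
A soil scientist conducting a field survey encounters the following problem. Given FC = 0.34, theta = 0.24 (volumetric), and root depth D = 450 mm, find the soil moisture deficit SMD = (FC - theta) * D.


SMD = (FC - theta) * D
    = (0.34 - 0.24) * 450
    = 0.100 * 450
    = 45 mm


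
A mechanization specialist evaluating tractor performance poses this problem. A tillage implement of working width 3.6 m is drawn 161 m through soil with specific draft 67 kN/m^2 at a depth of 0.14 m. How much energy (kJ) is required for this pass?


E = k * d * w * L
  = 67 * 0.14 * 3.6 * 161
  = 5436.65 kJ


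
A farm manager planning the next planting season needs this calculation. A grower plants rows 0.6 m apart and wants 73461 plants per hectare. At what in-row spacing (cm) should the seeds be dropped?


spacing = 10000 / (row_sp * density)
        = 10000 / (0.6 * 73461)
        = 10000 / 44076.60
        = 0.22688 m = 22.69 cm


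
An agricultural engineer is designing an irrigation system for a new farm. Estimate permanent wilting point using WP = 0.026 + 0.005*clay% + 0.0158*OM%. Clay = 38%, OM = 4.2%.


WP = 0.026 + 0.005*38 + 0.0158*4.2
   = 0.026 + 0.1900 + 0.0664
   = 0.2824


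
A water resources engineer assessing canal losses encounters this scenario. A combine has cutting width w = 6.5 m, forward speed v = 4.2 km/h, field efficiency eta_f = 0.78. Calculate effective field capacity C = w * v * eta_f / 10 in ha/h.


C = w * v * eta_f / 10
  = 6.5 * 4.2 * 0.78 / 10
  = 21.29 / 10
  = 2.13 ha/h


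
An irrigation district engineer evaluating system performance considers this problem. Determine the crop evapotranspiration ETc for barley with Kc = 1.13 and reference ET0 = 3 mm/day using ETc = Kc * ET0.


ETc = Kc * ET0
    = 1.13 * 3
    = 3.39 mm/day


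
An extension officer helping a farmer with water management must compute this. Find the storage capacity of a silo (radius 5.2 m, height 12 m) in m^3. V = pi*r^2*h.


V = pi * r^2 * h
  = pi * 5.2^2 * 12
  = pi * 27.04 * 12
  = 1019.38 m^3


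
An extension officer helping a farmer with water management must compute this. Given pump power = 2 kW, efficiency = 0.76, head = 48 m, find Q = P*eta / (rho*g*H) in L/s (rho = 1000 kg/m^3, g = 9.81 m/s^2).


Q = (P * 1000 * eta) / (rho * g * H)
  = (2 * 1000 * 0.76) / (1000 * 9.81 * 48)
  = 1520 / 470880
  = 0.00323 m^3/s = 3.23 L/s


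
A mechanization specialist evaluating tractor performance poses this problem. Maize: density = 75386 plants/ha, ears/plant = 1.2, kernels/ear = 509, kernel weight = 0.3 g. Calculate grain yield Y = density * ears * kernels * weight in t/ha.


Y = density * ears * kernels * kw
  = 75386 * 1.2 * 509 * 0.3 g/ha
  = 13813730.64 g/ha
  = 13813.73 kg/ha = 13.81 t/ha


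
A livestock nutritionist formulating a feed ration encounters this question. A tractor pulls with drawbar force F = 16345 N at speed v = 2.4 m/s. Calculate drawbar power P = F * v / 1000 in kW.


P = F * v / 1000
  = 16345 * 2.4 / 1000
  = 39228 / 1000
  = 39.23 kW


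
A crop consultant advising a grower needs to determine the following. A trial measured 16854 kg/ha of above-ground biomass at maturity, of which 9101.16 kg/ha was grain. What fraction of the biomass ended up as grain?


HI = grain_yield / biomass
   = 9101.16 / 16854
   = 0.54


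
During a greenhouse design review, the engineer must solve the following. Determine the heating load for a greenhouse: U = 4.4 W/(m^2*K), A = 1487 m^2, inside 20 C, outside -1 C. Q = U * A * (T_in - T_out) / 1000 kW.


dT = 20 - (-1) = 21 K
Q = U * A * dT
  = 4.4 * 1487 * 21
  = 137398.80 W = 137.40 kW


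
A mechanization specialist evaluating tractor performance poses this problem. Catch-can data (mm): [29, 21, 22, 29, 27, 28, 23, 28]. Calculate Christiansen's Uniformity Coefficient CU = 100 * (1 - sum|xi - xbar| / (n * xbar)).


xbar = 207 / 8 = 25.875
sum|xi - xbar| = 23.250
CU = 100 * (1 - 23.250 / (8 * 25.875))
   = 100 * (1 - 0.1123)
   = 88.77%


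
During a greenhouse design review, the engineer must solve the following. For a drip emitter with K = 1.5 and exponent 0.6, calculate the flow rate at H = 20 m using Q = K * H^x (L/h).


Q = K * H^x
  = 1.5 * 20^0.6
  = 1.5 * 6.0342
  = 9.05 L/h


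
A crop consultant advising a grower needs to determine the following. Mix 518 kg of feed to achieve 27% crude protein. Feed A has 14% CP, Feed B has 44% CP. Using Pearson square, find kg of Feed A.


parts_A = CP_b - target = 44 - 27 = 17
parts_B = target - CP_a = 27 - 14 = 13
total_parts = 17 + 13 = 30
Feed A = 518 * 17 / 30 = 293.53 kg
Feed B = 518 * 13 / 30 = 224.47 kg

293.53 kg


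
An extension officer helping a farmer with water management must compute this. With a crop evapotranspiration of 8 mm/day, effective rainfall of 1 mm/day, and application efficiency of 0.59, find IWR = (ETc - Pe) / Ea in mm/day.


IWR = (ETc - Pe) / Ea
    = (8 - 1) / 0.59
    = 7 / 0.59
    = 11.86 mm/day


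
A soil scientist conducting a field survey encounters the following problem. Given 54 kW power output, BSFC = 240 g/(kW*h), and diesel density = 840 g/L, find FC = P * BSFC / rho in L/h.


FC = P * BSFC / rho_fuel
   = 54 * 240 / 840
   = 12960 / 840
   = 15.43 L/h


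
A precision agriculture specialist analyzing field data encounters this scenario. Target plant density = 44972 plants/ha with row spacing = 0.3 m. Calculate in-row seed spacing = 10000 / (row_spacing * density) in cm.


spacing = 10000 / (row_sp * density)
        = 10000 / (0.3 * 44972)
        = 10000 / 13491.60
        = 0.74120 m = 74.12 cm


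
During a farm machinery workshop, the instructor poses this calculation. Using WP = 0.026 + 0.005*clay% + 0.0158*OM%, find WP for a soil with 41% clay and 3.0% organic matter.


WP = 0.026 + 0.005*41 + 0.0158*3.0
   = 0.026 + 0.2050 + 0.0474
   = 0.2784


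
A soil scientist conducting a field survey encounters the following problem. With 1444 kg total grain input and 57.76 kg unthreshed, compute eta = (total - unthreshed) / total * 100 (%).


eta = (total - unthreshed) / total * 100
    = (1444 - 57.76) / 1444 * 100
    = 1386.24 / 1444 * 100
    = 96%


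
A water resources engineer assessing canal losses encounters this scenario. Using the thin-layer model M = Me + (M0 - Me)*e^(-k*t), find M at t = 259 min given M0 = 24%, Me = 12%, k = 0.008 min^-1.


M = Me + (M0 - Me) * e^(-k*t)
  = 12 + (24 - 12) * e^(-0.008*259)
  = 12 + 12 * e^(-2.072)
  = 12 + 12 * 0.12593
  = 12 + 1.5112
  = 13.51%


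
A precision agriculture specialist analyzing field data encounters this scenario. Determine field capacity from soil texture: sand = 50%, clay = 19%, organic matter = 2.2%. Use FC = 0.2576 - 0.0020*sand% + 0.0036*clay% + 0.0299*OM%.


FC = 0.2576 - 0.0020*50 + 0.0036*19 + 0.0299*2.2
   = 0.2576 - 0.1000 + 0.0684 + 0.0658
   = 0.2918


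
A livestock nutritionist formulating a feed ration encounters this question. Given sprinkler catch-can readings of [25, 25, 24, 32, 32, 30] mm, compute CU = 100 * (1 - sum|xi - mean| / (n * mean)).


xbar = 168 / 6 = 28
sum|xi - xbar| = 20
CU = 100 * (1 - 20 / (6 * 28))
   = 100 * (1 - 0.1190)
   = 88.10%


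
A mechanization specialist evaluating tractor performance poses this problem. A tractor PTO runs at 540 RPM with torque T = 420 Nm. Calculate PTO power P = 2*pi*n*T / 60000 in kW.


P = 2*pi*n*T / 60000
  = 2*pi * 540 * 420 / 60000
  = 1425026.43 / 60000
  = 23.75 kW


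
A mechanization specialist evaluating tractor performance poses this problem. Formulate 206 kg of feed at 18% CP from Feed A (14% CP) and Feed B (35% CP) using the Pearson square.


parts_A = CP_b - target = 35 - 18 = 17
parts_B = target - CP_a = 18 - 14 = 4
total_parts = 17 + 4 = 21
Feed A = 206 * 17 / 21 = 166.76 kg
Feed B = 206 * 4 / 21 = 39.24 kg

166.76 kg


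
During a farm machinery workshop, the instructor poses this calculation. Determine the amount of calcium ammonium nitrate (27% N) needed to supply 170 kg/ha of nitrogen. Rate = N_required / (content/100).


Rate = N_required / (N_content / 100)
     = 170 / (27 / 100)
     = 170 / 0.27
     = 629.63 kg/ha


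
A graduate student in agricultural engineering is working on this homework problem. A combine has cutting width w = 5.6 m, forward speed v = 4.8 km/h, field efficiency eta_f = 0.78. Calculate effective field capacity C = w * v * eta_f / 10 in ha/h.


C = w * v * eta_f / 10
  = 5.6 * 4.8 * 0.78 / 10
  = 20.97 / 10
  = 2.10 ha/h


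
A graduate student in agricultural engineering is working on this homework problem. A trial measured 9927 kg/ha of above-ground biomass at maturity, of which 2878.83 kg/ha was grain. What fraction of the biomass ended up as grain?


HI = grain_yield / biomass
   = 2878.83 / 9927
   = 0.29


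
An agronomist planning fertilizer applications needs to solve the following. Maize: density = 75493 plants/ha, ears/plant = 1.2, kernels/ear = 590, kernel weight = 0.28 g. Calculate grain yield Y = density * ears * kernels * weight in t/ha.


Y = density * ears * kernels * kw
  = 75493 * 1.2 * 590 * 0.28 g/ha
  = 14965732.32 g/ha
  = 14965.73 kg/ha = 14.97 t/ha


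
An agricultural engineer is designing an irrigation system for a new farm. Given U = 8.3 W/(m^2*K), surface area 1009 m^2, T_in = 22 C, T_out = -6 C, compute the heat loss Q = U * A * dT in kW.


dT = 22 - (-6) = 28 K
Q = U * A * dT
  = 8.3 * 1009 * 28
  = 234491.60 W = 234.49 kW


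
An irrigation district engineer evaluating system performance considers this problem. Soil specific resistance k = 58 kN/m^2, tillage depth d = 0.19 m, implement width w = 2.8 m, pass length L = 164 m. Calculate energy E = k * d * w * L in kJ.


E = k * d * w * L
  = 58 * 0.19 * 2.8 * 164
  = 5060.38 kJ


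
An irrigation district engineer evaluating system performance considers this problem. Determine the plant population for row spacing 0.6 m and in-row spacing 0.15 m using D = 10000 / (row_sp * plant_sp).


D = 10000 / (row_sp * plant_sp)
  = 10000 / (0.6 * 0.15)
  = 10000 / 0.0900
  = 111111.11 plants/ha


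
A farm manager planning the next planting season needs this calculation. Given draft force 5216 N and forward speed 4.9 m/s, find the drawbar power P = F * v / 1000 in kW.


P = F * v / 1000
  = 5216 * 4.9 / 1000
  = 25558.40 / 1000
  = 25.56 kW


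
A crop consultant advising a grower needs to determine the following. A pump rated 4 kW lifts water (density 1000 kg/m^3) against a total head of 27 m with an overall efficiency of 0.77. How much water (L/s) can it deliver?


Q = (P * 1000 * eta) / (rho * g * H)
  = (4 * 1000 * 0.77) / (1000 * 9.81 * 27)
  = 3080 / 264870
  = 0.01163 m^3/s = 11.63 L/s


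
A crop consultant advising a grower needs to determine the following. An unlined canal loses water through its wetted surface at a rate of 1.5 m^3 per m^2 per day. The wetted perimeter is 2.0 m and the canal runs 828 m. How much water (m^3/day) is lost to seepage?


S = C * P * L
  = 1.5 * 2.0 * 828
  = 2484 m^3/day


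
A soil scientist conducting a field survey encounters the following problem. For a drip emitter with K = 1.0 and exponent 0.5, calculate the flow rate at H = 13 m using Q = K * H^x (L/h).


Q = K * H^x
  = 1.0 * 13^0.5
  = 1.0 * 3.6056
  = 3.61 L/h


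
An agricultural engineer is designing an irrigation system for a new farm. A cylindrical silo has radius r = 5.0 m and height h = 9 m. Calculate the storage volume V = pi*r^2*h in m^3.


V = pi * r^2 * h
  = pi * 5.0^2 * 9
  = pi * 25 * 9
  = 706.86 m^3


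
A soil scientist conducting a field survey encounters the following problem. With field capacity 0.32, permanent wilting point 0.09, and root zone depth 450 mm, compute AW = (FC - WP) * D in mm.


AW = (FC - WP) * D
   = (0.32 - 0.09) * 450
   = 0.23 * 450
   = 103.50 mm


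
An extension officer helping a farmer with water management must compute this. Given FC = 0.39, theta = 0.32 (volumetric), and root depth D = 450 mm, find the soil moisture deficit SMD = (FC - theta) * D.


SMD = (FC - theta) * D
    = (0.39 - 0.32) * 450
    = 0.070 * 450
    = 31.50 mm


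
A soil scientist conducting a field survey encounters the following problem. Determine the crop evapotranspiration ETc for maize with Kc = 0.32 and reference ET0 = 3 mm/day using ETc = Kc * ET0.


ETc = Kc * ET0
    = 0.32 * 3
    = 0.96 mm/day


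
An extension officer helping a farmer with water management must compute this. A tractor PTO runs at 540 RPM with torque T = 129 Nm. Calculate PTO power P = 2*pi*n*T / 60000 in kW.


P = 2*pi*n*T / 60000
  = 2*pi * 540 * 129 / 60000
  = 437686.69 / 60000
  = 7.29 kW


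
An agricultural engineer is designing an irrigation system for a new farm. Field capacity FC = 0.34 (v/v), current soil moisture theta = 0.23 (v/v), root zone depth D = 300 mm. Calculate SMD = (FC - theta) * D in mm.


SMD = (FC - theta) * D
    = (0.34 - 0.23) * 300
    = 0.110 * 300
    = 33 mm


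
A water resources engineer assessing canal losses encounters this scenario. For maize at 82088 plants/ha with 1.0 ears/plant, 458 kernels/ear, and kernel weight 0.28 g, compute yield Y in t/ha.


Y = density * ears * kernels * kw
  = 82088 * 1.0 * 458 * 0.28 g/ha
  = 10526965.12 g/ha
  = 10526.97 kg/ha = 10.53 t/ha


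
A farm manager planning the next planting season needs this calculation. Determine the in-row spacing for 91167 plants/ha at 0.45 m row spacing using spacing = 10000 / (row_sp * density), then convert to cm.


spacing = 10000 / (row_sp * density)
        = 10000 / (0.45 * 91167)
        = 10000 / 41025.15
        = 0.24375 m = 24.38 cm


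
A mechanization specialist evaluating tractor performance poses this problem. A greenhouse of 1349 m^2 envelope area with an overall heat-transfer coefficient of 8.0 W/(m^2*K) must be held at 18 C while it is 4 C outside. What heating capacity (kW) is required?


dT = 18 - (4) = 14 K
Q = U * A * dT
  = 8.0 * 1349 * 14
  = 151088 W = 151.09 kW


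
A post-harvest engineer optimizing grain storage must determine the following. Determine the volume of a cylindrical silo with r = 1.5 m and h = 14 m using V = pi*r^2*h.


V = pi * r^2 * h
  = pi * 1.5^2 * 14
  = pi * 2.25 * 14
  = 98.96 m^3


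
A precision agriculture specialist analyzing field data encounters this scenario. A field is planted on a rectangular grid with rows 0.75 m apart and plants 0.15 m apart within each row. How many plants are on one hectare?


D = 10000 / (row_sp * plant_sp)
  = 10000 / (0.75 * 0.15)
  = 10000 / 0.1125
  = 88888.89 plants/ha


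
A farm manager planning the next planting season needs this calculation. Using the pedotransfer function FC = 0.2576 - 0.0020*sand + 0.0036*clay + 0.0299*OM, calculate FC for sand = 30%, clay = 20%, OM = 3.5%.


FC = 0.2576 - 0.0020*30 + 0.0036*20 + 0.0299*3.5
   = 0.2576 - 0.0600 + 0.0720 + 0.1047
   = 0.3743


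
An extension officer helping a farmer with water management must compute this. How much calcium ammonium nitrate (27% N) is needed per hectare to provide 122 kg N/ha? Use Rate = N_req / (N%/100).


Rate = N_required / (N_content / 100)
     = 122 / (27 / 100)
     = 122 / 0.27
     = 451.85 kg/ha


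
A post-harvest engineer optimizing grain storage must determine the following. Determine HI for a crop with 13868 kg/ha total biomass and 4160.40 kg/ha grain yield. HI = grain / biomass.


HI = grain_yield / biomass
   = 4160.40 / 13868
   = 0.30


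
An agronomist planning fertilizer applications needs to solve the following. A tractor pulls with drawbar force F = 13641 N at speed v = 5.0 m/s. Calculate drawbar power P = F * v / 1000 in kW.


P = F * v / 1000
  = 13641 * 5.0 / 1000
  = 68205 / 1000
  = 68.21 kW


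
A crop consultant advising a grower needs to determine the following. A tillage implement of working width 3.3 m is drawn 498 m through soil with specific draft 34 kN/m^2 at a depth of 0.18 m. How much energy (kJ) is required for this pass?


E = k * d * w * L
  = 34 * 0.18 * 3.3 * 498
  = 10057.61 kJ


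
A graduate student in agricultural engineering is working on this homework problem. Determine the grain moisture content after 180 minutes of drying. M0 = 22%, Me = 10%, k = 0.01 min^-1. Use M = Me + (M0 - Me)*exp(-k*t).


M = Me + (M0 - Me) * e^(-k*t)
  = 10 + (22 - 10) * e^(-0.01*180)
  = 10 + 12 * e^(-1.800)
  = 10 + 12 * 0.16530
  = 10 + 1.9836
  = 11.98%


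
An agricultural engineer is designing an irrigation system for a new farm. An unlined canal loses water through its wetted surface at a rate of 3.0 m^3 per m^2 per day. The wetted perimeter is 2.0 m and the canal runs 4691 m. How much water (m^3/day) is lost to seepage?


S = C * P * L
  = 3.0 * 2.0 * 4691
  = 28146 m^3/day


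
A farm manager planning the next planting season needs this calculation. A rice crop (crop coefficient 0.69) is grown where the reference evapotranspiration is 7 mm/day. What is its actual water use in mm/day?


ETc = Kc * ET0
    = 0.69 * 7
    = 4.83 mm/day


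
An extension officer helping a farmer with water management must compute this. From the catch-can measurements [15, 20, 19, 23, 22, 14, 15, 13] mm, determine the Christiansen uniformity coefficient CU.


xbar = 141 / 8 = 17.625
sum|xi - xbar| = 27
CU = 100 * (1 - 27 / (8 * 17.625))
   = 100 * (1 - 0.1915)
   = 80.85%


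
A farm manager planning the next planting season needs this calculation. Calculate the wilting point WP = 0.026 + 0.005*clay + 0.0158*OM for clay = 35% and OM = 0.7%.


WP = 0.026 + 0.005*35 + 0.0158*0.7
   = 0.026 + 0.1750 + 0.0111
   = 0.2121


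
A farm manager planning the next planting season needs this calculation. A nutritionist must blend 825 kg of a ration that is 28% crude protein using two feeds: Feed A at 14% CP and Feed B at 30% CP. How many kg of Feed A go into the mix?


parts_A = CP_b - target = 30 - 28 = 2
parts_B = target - CP_a = 28 - 14 = 14
total_parts = 2 + 14 = 16
Feed A = 825 * 2 / 16 = 103.13 kg
Feed B = 825 * 14 / 16 = 721.88 kg

103.13 kg


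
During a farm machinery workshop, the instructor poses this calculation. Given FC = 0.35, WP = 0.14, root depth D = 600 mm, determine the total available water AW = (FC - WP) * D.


AW = (FC - WP) * D
   = (0.35 - 0.14) * 600
   = 0.21 * 600
   = 126 mm


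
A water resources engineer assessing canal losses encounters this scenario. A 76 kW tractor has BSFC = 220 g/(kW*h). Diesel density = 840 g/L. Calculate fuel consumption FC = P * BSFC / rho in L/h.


FC = P * BSFC / rho_fuel
   = 76 * 220 / 840
   = 16720 / 840
   = 19.90 L/h


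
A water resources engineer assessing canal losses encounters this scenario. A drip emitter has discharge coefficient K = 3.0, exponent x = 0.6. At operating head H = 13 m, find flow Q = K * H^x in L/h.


Q = K * H^x
  = 3.0 * 13^0.6
  = 3.0 * 4.6598
  = 13.98 L/h


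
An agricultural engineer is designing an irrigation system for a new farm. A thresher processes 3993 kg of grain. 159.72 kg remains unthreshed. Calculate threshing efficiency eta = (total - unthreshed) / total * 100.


eta = (total - unthreshed) / total * 100
    = (3993 - 159.72) / 3993 * 100
    = 3833.28 / 3993 * 100
    = 96%


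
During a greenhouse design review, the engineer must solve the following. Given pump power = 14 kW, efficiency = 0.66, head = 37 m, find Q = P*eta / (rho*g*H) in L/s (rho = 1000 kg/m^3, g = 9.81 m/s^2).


Q = (P * 1000 * eta) / (rho * g * H)
  = (14 * 1000 * 0.66) / (1000 * 9.81 * 37)
  = 9240 / 362970
  = 0.02546 m^3/s = 25.46 L/s


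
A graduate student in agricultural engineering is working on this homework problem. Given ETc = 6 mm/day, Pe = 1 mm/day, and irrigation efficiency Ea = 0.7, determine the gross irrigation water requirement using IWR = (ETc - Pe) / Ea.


IWR = (ETc - Pe) / Ea
    = (6 - 1) / 0.7
    = 5 / 0.7
    = 7.14 mm/day


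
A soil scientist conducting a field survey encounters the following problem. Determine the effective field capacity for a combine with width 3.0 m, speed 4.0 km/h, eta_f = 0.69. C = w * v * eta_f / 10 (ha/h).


C = w * v * eta_f / 10
  = 3.0 * 4.0 * 0.69 / 10
  = 8.28 / 10
  = 0.83 ha/h


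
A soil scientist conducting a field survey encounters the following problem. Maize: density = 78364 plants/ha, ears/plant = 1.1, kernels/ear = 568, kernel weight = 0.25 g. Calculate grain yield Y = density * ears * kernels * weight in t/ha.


Y = density * ears * kernels * kw
  = 78364 * 1.1 * 568 * 0.25 g/ha
  = 12240456.80 g/ha
  = 12240.46 kg/ha = 12.24 t/ha


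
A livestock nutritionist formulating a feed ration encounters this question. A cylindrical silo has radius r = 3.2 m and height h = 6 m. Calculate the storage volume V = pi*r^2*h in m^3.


V = pi * r^2 * h
  = pi * 3.2^2 * 6
  = pi * 10.24 * 6
  = 193.02 m^3


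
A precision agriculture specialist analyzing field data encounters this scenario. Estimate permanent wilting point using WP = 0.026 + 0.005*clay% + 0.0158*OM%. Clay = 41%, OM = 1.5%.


WP = 0.026 + 0.005*41 + 0.0158*1.5
   = 0.026 + 0.2050 + 0.0237
   = 0.2547


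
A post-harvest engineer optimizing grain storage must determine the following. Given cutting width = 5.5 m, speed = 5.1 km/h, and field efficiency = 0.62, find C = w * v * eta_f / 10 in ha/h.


C = w * v * eta_f / 10
  = 5.5 * 5.1 * 0.62 / 10
  = 17.39 / 10
  = 1.74 ha/h


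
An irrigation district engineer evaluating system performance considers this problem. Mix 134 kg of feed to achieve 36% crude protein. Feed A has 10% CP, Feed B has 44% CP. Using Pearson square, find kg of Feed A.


parts_A = CP_b - target = 44 - 36 = 8
parts_B = target - CP_a = 36 - 10 = 26
total_parts = 8 + 26 = 34
Feed A = 134 * 8 / 34 = 31.53 kg
Feed B = 134 * 26 / 34 = 102.47 kg

31.53 kg


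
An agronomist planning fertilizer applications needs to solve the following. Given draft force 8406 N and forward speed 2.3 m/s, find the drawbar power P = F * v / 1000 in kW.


P = F * v / 1000
  = 8406 * 2.3 / 1000
  = 19333.80 / 1000
  = 19.33 kW


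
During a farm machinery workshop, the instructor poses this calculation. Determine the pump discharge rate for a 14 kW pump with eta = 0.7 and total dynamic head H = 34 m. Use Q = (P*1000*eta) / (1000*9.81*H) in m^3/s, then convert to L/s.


Q = (P * 1000 * eta) / (rho * g * H)
  = (14 * 1000 * 0.7) / (1000 * 9.81 * 34)
  = 9800 / 333540
  = 0.02938 m^3/s = 29.38 L/s


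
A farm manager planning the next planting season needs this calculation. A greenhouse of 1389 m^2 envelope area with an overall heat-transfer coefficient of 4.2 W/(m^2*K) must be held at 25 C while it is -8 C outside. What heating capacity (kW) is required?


dT = 25 - (-8) = 33 K
Q = U * A * dT
  = 4.2 * 1389 * 33
  = 192515.40 W = 192.52 kW


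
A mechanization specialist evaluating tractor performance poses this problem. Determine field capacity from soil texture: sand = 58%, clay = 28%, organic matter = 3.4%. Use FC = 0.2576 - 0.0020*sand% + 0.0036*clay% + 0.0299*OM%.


FC = 0.2576 - 0.0020*58 + 0.0036*28 + 0.0299*3.4
   = 0.2576 - 0.1160 + 0.1008 + 0.1017
   = 0.3441


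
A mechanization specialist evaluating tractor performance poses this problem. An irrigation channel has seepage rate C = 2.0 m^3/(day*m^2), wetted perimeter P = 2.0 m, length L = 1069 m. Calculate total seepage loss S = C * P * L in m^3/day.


S = C * P * L
  = 2.0 * 2.0 * 1069
  = 4276 m^3/day


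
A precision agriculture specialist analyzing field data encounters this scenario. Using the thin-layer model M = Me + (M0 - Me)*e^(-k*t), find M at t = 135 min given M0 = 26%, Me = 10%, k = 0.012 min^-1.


M = Me + (M0 - Me) * e^(-k*t)
  = 10 + (26 - 10) * e^(-0.012*135)
  = 10 + 16 * e^(-1.620)
  = 10 + 16 * 0.19790
  = 10 + 3.1664
  = 13.17%


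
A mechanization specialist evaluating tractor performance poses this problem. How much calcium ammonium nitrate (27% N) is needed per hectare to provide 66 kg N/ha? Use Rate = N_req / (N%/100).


Rate = N_required / (N_content / 100)
     = 66 / (27 / 100)
     = 66 / 0.27
     = 244.44 kg/ha


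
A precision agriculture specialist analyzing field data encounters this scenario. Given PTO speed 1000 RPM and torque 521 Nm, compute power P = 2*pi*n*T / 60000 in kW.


P = 2*pi*n*T / 60000
  = 2*pi * 1000 * 521 / 60000
  = 3273539.55 / 60000
  = 54.56 kW


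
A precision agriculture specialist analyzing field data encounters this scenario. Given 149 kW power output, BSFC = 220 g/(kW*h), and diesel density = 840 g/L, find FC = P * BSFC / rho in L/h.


FC = P * BSFC / rho_fuel
   = 149 * 220 / 840
   = 32780 / 840
   = 39.02 L/h


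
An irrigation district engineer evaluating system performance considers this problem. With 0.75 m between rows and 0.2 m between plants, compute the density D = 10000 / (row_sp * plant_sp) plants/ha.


D = 10000 / (row_sp * plant_sp)
  = 10000 / (0.75 * 0.2)
  = 10000 / 0.1500
  = 66666.67 plants/ha


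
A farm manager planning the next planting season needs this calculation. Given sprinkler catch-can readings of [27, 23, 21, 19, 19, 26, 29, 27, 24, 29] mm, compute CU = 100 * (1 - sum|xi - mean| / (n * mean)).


xbar = 244 / 10 = 24.400
sum|xi - xbar| = 32
CU = 100 * (1 - 32 / (10 * 24.400))
   = 100 * (1 - 0.1311)
   = 86.89%


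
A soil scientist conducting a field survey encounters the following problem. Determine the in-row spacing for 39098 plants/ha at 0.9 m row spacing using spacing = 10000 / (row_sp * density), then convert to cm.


spacing = 10000 / (row_sp * density)
        = 10000 / (0.9 * 39098)
        = 10000 / 35188.20
        = 0.28419 m = 28.42 cm


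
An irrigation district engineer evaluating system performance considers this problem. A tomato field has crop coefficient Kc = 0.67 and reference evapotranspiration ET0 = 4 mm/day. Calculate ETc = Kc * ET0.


ETc = Kc * ET0
    = 0.67 * 4
    = 2.68 mm/day


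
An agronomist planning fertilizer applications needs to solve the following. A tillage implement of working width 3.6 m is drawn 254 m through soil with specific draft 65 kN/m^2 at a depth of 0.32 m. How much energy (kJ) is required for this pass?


E = k * d * w * L
  = 65 * 0.32 * 3.6 * 254
  = 19019.52 kJ


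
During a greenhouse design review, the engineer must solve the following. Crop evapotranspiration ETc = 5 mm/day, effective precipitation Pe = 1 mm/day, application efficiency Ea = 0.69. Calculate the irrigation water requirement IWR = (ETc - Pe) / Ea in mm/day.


IWR = (ETc - Pe) / Ea
    = (5 - 1) / 0.69
    = 4 / 0.69
    = 5.80 mm/day


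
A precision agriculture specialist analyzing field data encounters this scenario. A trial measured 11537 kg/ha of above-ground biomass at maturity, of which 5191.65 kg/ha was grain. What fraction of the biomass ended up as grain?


HI = grain_yield / biomass
   = 5191.65 / 11537
   = 0.45


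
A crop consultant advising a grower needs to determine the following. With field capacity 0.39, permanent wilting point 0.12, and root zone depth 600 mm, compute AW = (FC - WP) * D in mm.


AW = (FC - WP) * D
   = (0.39 - 0.12) * 600
   = 0.27 * 600
   = 162 mm


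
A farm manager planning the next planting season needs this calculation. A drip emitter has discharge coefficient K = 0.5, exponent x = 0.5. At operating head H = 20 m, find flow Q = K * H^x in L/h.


Q = K * H^x
  = 0.5 * 20^0.5
  = 0.5 * 4.4721
  = 2.24 L/h


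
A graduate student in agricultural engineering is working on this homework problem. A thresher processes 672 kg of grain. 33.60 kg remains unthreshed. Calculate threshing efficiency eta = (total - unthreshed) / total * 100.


eta = (total - unthreshed) / total * 100
    = (672 - 33.60) / 672 * 100
    = 638.40 / 672 * 100
    = 95%


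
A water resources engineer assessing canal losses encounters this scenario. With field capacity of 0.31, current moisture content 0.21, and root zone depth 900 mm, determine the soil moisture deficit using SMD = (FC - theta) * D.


SMD = (FC - theta) * D
    = (0.31 - 0.21) * 900
    = 0.100 * 900
    = 90 mm


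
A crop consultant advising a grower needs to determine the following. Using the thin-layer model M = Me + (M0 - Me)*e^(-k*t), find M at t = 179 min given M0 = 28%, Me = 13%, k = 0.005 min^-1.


M = Me + (M0 - Me) * e^(-k*t)
  = 13 + (28 - 13) * e^(-0.005*179)
  = 13 + 15 * e^(-0.895)
  = 13 + 15 * 0.40861
  = 13 + 6.1291
  = 19.13%


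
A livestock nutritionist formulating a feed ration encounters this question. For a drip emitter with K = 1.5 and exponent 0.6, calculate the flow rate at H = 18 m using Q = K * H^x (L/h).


Q = K * H^x
  = 1.5 * 18^0.6
  = 1.5 * 5.6645
  = 8.50 L/h


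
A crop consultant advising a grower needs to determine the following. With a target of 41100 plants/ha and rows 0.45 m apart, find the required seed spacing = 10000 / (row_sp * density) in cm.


spacing = 10000 / (row_sp * density)
        = 10000 / (0.45 * 41100)
        = 10000 / 18495
        = 0.54069 m = 54.07 cm


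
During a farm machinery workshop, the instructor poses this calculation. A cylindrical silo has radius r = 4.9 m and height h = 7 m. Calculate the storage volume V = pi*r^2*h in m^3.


V = pi * r^2 * h
  = pi * 4.9^2 * 7
  = pi * 24.01 * 7
  = 528.01 m^3


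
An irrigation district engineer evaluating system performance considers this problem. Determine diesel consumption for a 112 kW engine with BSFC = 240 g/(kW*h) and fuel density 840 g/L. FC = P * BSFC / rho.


FC = P * BSFC / rho_fuel
   = 112 * 240 / 840
   = 26880 / 840
   = 32 L/h


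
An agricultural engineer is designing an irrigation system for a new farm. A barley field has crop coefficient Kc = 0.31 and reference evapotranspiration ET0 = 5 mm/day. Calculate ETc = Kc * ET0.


ETc = Kc * ET0
    = 0.31 * 5
    = 1.55 mm/day


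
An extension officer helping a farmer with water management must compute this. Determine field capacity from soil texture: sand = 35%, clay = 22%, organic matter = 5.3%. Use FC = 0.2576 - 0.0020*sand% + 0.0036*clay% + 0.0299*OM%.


FC = 0.2576 - 0.0020*35 + 0.0036*22 + 0.0299*5.3
   = 0.2576 - 0.0700 + 0.0792 + 0.1585
   = 0.4253


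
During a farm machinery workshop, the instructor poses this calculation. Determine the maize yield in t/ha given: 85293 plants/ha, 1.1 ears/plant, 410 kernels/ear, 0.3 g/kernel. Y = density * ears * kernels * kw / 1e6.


Y = density * ears * kernels * kw
  = 85293 * 1.1 * 410 * 0.3 g/ha
  = 11540142.90 g/ha
  = 11540.14 kg/ha = 11.54 t/ha


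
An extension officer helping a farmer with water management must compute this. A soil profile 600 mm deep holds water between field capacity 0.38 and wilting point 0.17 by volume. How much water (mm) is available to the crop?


AW = (FC - WP) * D
   = (0.38 - 0.17) * 600
   = 0.21 * 600
   = 126 mm


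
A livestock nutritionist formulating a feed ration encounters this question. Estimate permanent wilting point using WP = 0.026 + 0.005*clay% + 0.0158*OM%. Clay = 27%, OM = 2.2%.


WP = 0.026 + 0.005*27 + 0.0158*2.2
   = 0.026 + 0.1350 + 0.0348
   = 0.1958


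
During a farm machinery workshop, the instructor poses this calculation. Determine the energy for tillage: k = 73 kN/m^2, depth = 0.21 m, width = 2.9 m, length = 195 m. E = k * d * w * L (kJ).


E = k * d * w * L
  = 73 * 0.21 * 2.9 * 195
  = 8669.12 kJ


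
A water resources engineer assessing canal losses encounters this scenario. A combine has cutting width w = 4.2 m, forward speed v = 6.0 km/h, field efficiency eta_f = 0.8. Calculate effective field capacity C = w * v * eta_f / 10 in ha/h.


C = w * v * eta_f / 10
  = 4.2 * 6.0 * 0.8 / 10
  = 20.16 / 10
  = 2.02 ha/h


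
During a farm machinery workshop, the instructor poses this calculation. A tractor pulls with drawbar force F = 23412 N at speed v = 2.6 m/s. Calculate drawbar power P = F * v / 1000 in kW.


P = F * v / 1000
  = 23412 * 2.6 / 1000
  = 60871.20 / 1000
  = 60.87 kW


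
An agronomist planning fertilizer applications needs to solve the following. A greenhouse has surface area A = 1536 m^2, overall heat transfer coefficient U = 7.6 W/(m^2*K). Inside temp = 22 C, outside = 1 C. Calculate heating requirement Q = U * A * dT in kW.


dT = 22 - (1) = 21 K
Q = U * A * dT
  = 7.6 * 1536 * 21
  = 245145.60 W = 245.15 kW


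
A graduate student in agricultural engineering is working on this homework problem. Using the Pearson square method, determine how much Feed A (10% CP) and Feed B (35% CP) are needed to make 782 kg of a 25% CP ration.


parts_A = CP_b - target = 35 - 25 = 10
parts_B = target - CP_a = 25 - 10 = 15
total_parts = 10 + 15 = 25
Feed A = 782 * 10 / 25 = 312.80 kg
Feed B = 782 * 15 / 25 = 469.20 kg

312.80 kg
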